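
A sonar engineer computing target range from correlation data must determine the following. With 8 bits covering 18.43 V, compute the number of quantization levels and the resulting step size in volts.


Step 1 — number of quantization levels:
L = 2^N = 2^8 = 256

Step 2 — LSB step size:
delta = Vfs / L
      = 18.43 / 256
      = 0.07199219 V

Levels = 256; step size = 0.07199219 V


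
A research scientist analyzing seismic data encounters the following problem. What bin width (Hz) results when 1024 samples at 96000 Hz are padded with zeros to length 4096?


Frequency resolution after zero-padding:
N_padded = 1024 * 4 = 4096
df = fs / N_padded
   = 96000 / 4096
   = 23.4375 Hz

23.4375 Hz


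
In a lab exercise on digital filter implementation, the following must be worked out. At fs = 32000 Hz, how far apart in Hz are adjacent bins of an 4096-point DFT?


DFT frequency resolution:
df = fs / N
   = 32000 / 4096
   = 7.8125 Hz

7.8125 Hz


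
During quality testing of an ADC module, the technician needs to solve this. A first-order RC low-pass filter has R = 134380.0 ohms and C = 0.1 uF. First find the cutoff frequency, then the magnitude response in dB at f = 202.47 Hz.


Step 1 — cutoff frequency:
fc = 1 / (2*pi*R*C)
C = 0.1 uF = 1e-07 F
fc = 1 / (2*pi*134380.0*1e-07)
   = 11.8436 Hz

Step 2 — magnitude at f = 202.47 Hz:
|H(f)| = 1 / sqrt(1 + (f/fc)^2)
f/fc = 202.47 / 11.8436 = 17.095309
|H| = 1 / sqrt(1 + 292.24959) = 0.0583958
|H|_dB = 20*log10(0.0583958) = -24.67 dB

fc = 11.8436 Hz; |H(202.47 Hz)| = -24.67 dB


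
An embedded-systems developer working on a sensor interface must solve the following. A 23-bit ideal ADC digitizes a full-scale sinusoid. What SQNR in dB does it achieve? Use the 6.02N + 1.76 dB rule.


Theoretical SNR for a full-scale sinusoid:
SNR = 6.02 * N + 1.76
    = 6.02 * 23 + 1.76
    = 138.46 + 1.76
    = 140.22 dB

140.22 dB


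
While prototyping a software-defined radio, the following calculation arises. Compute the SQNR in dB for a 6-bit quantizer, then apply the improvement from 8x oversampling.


Step 1 — baseline SQNR at Nyquist:
SQNR_base = 6.02*N + 1.76
          = 6.02*6 + 1.76
          = 37.88 dB

Step 2 — oversampling processing gain:
G = 10*log10(OSR) = 10*log10(8) = 9.03 dB

Step 3 — total:
SQNR_total = 37.88 + 9.03 = 46.91 dB

Base SQNR = 37.88 dB; oversampled SQNR = 46.91 dB


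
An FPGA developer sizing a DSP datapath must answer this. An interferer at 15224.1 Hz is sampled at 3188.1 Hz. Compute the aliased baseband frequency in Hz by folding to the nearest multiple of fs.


Compute the nearest integer multiple of fs to the signal:
n = round(15224.1 / 3188.1) = 5
f_alias = |15224.1 - 5 * 3188.1|
        = |15224.1 - 15940.5|
        = 716.4 Hz

716.4


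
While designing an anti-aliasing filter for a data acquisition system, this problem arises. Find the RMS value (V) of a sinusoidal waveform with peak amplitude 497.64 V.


RMS voltage for a sinusoidal waveform:
V_rms = V_peak / sqrt(2)
      = 497.64 / 1.414214
      = 351.885 V

351.885 V


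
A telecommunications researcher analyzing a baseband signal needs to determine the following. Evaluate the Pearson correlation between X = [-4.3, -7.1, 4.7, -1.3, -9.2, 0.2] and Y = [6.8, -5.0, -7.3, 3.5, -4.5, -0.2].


Pearson correlation coefficient (population):
r = cov(X,Y) / (std(X) * std(Y))
Mean X = -2.8333, Mean Y = -1.1167
Cov(X,Y) = -1.703889
Std(X) = 4.640283, Std(Y) = 4.993134
r = -0.0735

-0.0735


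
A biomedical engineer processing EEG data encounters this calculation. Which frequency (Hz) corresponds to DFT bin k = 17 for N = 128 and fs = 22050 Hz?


Frequency of DFT bin k:
f_k = k * fs / N
    = 17 * 22050 / 128
    = 374850 / 128
    = 2928.516 Hz

2928.516 Hz


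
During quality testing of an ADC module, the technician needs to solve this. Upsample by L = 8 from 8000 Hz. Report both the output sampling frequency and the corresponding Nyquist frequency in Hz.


Step 1 — output sample rate after interpolation by L:
fs_out = L * fs_in = 8 * 8000 = 64000 Hz

Step 2 — Nyquist frequency of the output stream:
f_Nyq = fs_out / 2 = 64000 / 2 = 32000.0 Hz

fs_out = 64000 Hz; f_Nyquist = 32000.0 Hz


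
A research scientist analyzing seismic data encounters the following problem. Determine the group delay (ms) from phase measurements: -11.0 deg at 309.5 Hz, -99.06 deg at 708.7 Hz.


Group delay from phase difference:
tau = -d(phi)/d(omega)
d(phi) = -88.06 deg = -1.536937 rad
d(omega) = 2*pi*(708.7 - 309.5) = 2508.2476 rad/s
tau = -(-1.536937) / 2508.2476
    = 0.6128 ms

0.6128 ms


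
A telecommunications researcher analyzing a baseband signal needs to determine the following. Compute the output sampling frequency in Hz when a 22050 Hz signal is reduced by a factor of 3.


Decimation reduces the sample rate:
fs_out = fs_in / M
       = 22050 / 3
       = 7350.0 Hz

7350.0 Hz


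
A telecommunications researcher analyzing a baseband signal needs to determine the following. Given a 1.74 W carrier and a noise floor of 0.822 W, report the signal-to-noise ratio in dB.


SNR in decibels:
SNR = 10 * log10(Ps / Pn)
    = 10 * log10(1.74 / 0.822)
    = 10 * log10(2.1168)
    = 10 * 0.3257
    = 3.26 dB

3.26 dB


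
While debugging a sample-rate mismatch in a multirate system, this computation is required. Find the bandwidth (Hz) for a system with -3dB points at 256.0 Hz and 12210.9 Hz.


Bandwidth is the difference of -3dB frequencies:
BW = f_high - f_low
   = 12210.9 - 256.0
   = 11954.9 Hz

11954.9 Hz


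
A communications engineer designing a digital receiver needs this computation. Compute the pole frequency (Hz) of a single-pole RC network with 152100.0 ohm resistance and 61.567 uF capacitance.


Cutoff frequency of a first-order RC filter:
fc = 1 / (2 * pi * R * C)
C = 61.567 uF = 6.1567e-05 F
fc = 1 / (2 * pi * 152100.0 * 6.1567e-05)
   = 1 / 58.837887897664
   = 0.016996 Hz

0.016996 Hz


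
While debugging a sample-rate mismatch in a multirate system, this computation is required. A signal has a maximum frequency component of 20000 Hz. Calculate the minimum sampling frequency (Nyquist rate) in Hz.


The Nyquist rate is twice the maximum frequency component.
fs_min = 2 * fmax
      = 2 * 20000
      = 40000 Hz

40000


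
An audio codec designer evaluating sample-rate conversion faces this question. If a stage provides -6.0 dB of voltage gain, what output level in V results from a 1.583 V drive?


Output voltage from dB gain:
V_out = V_in * 10^(gain_dB / 20)
      = 1.583 * 10^(-6.0 / 20)
      = 1.583 * 0.501187
      = 0.7934 V

0.7934 V


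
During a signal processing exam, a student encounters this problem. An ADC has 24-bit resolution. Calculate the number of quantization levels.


Number of quantization levels = 2^N
= 2^24
= 16777216

16777216


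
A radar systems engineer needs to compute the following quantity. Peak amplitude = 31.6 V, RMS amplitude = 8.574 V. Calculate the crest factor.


Crest factor is the ratio of peak to RMS:
CF = V_peak / V_rms
   = 31.6 / 8.574
   = 3.6856

3.6856


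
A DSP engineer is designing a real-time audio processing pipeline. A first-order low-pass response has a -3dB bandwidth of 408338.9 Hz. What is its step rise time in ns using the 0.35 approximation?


Rise time from bandwidth relationship:
tr = 0.35 / BW
   = 0.35 / 408338.9
   = 8.571311722e-07 s
   = 857.1312 ns

857.1312 ns


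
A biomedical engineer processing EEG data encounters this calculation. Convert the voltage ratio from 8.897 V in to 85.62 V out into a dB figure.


Voltage gain in dB:
G = 20 * log10(Vout / Vin)
  = 20 * log10(85.62 / 8.897)
  = 20 * log10(9.623469)
  = 20 * 0.983332
  = 19.67 dB

19.67 dB


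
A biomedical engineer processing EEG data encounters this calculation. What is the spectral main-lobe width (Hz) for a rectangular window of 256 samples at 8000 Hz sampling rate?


Main lobe width for a rectangular window:
Width = 2 * fs / N
      = 2 * 8000 / 256
      = 16000 / 256
      = 62.5 Hz

62.5 Hz


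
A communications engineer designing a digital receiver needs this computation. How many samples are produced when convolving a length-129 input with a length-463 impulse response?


Linear convolution output length:
L = N + M - 1
  = 129 + 463 - 1
  = 591 samples

591


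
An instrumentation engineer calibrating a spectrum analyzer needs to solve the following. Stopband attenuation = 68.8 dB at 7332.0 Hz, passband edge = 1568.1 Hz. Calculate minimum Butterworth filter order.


Butterworth filter order formula:
n = log10(10^(A/10) - 1) / (2 * log10(f_stop/f_pass))
10^(68.8/10) - 1 = 7585774.7503
f_stop/f_pass = 7332.0 / 1568.1 = 4.6757
n = 5.1355 -> ceil = 6

6


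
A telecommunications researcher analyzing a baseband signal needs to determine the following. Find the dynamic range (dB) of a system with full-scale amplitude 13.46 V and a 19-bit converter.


Dynamic range from full-scale to LSB:
V_min = V_max / 2^bits = 13.46 / 2^19
DR = 20 * log10(V_max / V_min)
   = 20 * log10(2^19)
   = 20 * 19 * log10(2)
   = 114.39 dB

114.39 dB


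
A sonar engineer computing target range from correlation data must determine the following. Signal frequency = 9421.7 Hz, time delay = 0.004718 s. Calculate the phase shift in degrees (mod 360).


Phase shift from frequency and time delay:
phi = 360 * f * t_delay
    = 360 * 9421.7 * 0.004718
    = 16002.57 degrees
    mod 360 = 162.57 degrees

162.57 degrees


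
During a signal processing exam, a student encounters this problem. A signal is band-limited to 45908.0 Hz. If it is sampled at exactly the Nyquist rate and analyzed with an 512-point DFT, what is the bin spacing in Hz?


Step 1 — Nyquist sampling rate:
fs = 2 * fmax = 2 * 45908.0 = 91816.0 Hz

Step 2 — DFT bin spacing:
df = fs / N = 91816.0 / 512 = 179.3281 Hz

179.3281 Hz


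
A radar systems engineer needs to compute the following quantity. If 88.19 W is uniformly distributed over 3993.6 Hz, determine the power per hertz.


Power spectral density:
PSD = P / BW
    = 88.19 / 3993.6
    = 0.02208283 W/Hz

0.02208283 W/Hz


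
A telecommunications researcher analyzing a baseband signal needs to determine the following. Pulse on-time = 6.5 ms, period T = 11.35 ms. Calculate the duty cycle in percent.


Duty cycle as a percentage:
DC = (t_on / T) * 100
   = (6.5 / 11.35) * 100
   = 0.572687 * 100
   = 57.27 %

57.27 %


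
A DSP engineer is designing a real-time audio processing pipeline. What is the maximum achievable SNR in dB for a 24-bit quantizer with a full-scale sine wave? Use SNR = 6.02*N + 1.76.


Theoretical SNR for a full-scale sinusoid:
SNR = 6.02 * N + 1.76
    = 6.02 * 24 + 1.76
    = 144.48 + 1.76
    = 146.24 dB

146.24 dB


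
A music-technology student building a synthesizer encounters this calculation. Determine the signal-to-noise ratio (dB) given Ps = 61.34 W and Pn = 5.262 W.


SNR in decibels:
SNR = 10 * log10(Ps / Pn)
    = 10 * log10(61.34 / 5.262)
    = 10 * log10(11.6572)
    = 10 * 1.0666
    = 10.67 dB

10.67 dB


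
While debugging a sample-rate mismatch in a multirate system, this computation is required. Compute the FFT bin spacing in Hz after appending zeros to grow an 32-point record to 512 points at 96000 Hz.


Frequency resolution after zero-padding:
N_padded = 32 * 16 = 512
df = fs / N_padded
   = 96000 / 512
   = 187.5 Hz

187.5 Hz


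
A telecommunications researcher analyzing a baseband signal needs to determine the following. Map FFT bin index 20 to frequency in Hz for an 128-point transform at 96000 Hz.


Frequency of DFT bin k:
f_k = k * fs / N
    = 20 * 96000 / 128
    = 1920000 / 128
    = 15000.0 Hz

15000.0 Hz


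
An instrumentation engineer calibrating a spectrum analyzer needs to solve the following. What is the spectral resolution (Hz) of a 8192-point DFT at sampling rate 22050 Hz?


DFT frequency resolution:
df = fs / N
   = 22050 / 8192
   = 2.6917 Hz

2.6917 Hz


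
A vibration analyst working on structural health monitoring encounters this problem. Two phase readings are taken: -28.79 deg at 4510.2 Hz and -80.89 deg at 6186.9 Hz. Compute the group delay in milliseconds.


Group delay from phase difference:
tau = -d(phi)/d(omega)
d(phi) = -52.1 deg = -0.909317 rad
d(omega) = 2*pi*(6186.9 - 4510.2) = 10535.0168 rad/s
tau = -(-0.909317) / 10535.0168
    = 0.0863 ms

0.0863 ms


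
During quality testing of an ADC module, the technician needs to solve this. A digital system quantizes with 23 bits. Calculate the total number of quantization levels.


Number of quantization levels = 2^N
= 2^23
= 8388608

8388608


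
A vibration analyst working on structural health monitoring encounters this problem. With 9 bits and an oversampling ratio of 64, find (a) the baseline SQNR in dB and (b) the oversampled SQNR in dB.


Step 1 — baseline SQNR at Nyquist:
SQNR_base = 6.02*N + 1.76
          = 6.02*9 + 1.76
          = 55.94 dB

Step 2 — oversampling processing gain:
G = 10*log10(OSR) = 10*log10(64) = 18.06 dB

Step 3 — total:
SQNR_total = 55.94 + 18.06 = 74.0 dB

Base SQNR = 55.94 dB; oversampled SQNR = 74.0 dB


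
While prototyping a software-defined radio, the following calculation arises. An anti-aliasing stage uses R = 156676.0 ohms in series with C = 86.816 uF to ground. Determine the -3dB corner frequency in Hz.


Cutoff frequency of a first-order RC filter:
fc = 1 / (2 * pi * R * C)
C = 86.816 uF = 8.6816e-05 F
fc = 1 / (2 * pi * 156676.0 * 8.6816e-05)
   = 1 / 85.463783604549
   = 0.011701 Hz

0.011701 Hz


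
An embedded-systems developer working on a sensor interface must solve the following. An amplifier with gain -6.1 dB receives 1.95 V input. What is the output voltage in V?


Output voltage from dB gain:
V_out = V_in * 10^(gain_dB / 20)
      = 1.95 * 10^(-6.1 / 20)
      = 1.95 * 0.49545
      = 0.9661 V

0.9661 V


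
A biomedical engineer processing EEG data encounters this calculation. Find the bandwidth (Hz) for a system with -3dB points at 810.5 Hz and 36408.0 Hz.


Bandwidth is the difference of -3dB frequencies:
BW = f_high - f_low
   = 36408.0 - 810.5
   = 35597.5 Hz

35597.5 Hz


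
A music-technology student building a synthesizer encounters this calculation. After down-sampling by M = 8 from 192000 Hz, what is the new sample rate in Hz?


Decimation reduces the sample rate:
fs_out = fs_in / M
       = 192000 / 8
       = 24000.0 Hz

24000.0 Hz


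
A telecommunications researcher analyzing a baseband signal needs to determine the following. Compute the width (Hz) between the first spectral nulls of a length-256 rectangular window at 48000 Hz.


Main lobe width for a rectangular window:
Width = 2 * fs / N
      = 2 * 48000 / 256
      = 96000 / 256
      = 375.0 Hz

375.0 Hz


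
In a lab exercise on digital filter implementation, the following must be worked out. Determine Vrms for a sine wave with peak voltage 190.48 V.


RMS voltage for a sinusoidal waveform:
V_rms = V_peak / sqrt(2)
      = 190.48 / 1.414214
      = 134.69 V

134.69 V


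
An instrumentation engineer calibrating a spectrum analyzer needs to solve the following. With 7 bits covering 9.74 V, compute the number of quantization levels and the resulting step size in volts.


Step 1 — number of quantization levels:
L = 2^N = 2^7 = 128

Step 2 — LSB step size:
delta = Vfs / L
      = 9.74 / 128
      = 0.07609375 V

Levels = 128; step size = 0.07609375 V


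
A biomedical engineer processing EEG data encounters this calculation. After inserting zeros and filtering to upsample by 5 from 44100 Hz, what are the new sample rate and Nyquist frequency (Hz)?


Step 1 — output sample rate after interpolation by L:
fs_out = L * fs_in = 5 * 44100 = 220500 Hz

Step 2 — Nyquist frequency of the output stream:
f_Nyq = fs_out / 2 = 220500 / 2 = 110250.0 Hz

fs_out = 220500 Hz; f_Nyquist = 110250.0 Hz


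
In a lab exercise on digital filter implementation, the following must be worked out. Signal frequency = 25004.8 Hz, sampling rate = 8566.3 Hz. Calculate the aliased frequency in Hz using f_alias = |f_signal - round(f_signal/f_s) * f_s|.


Compute the nearest integer multiple of fs to the signal:
n = round(25004.8 / 8566.3) = 3
f_alias = |25004.8 - 3 * 8566.3|
        = |25004.8 - 25698.9|
        = 694.1 Hz

694.1


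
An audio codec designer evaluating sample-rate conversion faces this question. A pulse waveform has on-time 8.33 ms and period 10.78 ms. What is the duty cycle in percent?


Duty cycle as a percentage:
DC = (t_on / T) * 100
   = (8.33 / 10.78) * 100
   = 0.772727 * 100
   = 77.27 %

77.27 %


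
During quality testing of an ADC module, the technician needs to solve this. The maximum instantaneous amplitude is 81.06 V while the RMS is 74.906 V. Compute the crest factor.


Crest factor is the ratio of peak to RMS:
CF = V_peak / V_rms
   = 81.06 / 74.906
   = 1.0822

1.0822


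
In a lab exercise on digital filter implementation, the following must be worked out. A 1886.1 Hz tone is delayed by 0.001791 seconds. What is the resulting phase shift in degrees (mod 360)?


Phase shift from frequency and time delay:
phi = 360 * f * t_delay
    = 360 * 1886.1 * 0.001791
    = 1216.08 degrees
    mod 360 = 136.08 degrees

136.08 degrees


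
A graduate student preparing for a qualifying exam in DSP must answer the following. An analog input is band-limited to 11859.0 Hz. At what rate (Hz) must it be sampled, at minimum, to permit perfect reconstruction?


The Nyquist rate is twice the maximum frequency component.
fs_min = 2 * fmax
      = 2 * 11859.0
      = 23718.0 Hz

23718.0


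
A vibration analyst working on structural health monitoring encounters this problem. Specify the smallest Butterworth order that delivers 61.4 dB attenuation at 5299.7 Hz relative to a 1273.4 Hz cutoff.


Butterworth filter order formula:
n = log10(10^(A/10) - 1) / (2 * log10(f_stop/f_pass))
10^(61.4/10) - 1 = 1380383.2646
f_stop/f_pass = 5299.7 / 1273.4 = 4.1619
n = 4.9573 -> ceil = 5

5


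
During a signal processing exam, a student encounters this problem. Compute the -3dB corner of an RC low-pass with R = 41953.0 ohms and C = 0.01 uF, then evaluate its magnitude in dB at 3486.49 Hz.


Step 1 — cutoff frequency:
fc = 1 / (2*pi*R*C)
C = 0.01 uF = 1e-08 F
fc = 1 / (2*pi*41953.0*1e-08)
   = 379.365 Hz

Step 2 — magnitude at f = 3486.49 Hz:
|H(f)| = 1 / sqrt(1 + (f/fc)^2)
f/fc = 3486.49 / 379.365 = 9.190331
|H| = 1 / sqrt(1 + 84.462184) = 0.1081715
|H|_dB = 20*log10(0.1081715) = -19.32 dB

fc = 379.365 Hz; |H(3486.49 Hz)| = -19.32 dB


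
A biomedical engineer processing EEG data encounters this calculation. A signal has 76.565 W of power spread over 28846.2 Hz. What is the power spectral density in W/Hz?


Power spectral density:
PSD = P / BW
    = 76.565 / 28846.2
    = 0.00265425 W/Hz

0.00265425 W/Hz


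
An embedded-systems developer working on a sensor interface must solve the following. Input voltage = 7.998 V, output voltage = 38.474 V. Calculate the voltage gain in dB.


Voltage gain in dB:
G = 20 * log10(Vout / Vin)
  = 20 * log10(38.474 / 7.998)
  = 20 * log10(4.810453)
  = 20 * 0.682186
  = 13.64 dB

13.64 dB


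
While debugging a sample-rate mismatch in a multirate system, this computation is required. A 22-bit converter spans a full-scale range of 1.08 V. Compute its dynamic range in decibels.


Dynamic range from full-scale to LSB:
V_min = V_max / 2^bits = 1.08 / 2^22
DR = 20 * log10(V_max / V_min)
   = 20 * log10(2^22)
   = 20 * 22 * log10(2)
   = 132.45 dB

132.45 dB


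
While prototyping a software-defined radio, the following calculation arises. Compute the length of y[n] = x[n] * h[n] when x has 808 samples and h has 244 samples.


Linear convolution output length:
L = N + M - 1
  = 808 + 244 - 1
  = 1051 samples

1051


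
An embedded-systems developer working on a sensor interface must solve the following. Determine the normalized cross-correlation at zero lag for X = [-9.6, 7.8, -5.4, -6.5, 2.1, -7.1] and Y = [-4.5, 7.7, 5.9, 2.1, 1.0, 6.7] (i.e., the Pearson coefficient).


Pearson correlation coefficient (population):
r = cov(X,Y) / (std(X) * std(Y))
Mean X = -3.1167, Mean Y = 3.15
Cov(X,Y) = 11.864167
Std(X) = 6.068338, Std(Y) = 4.18559
r = 0.4671

0.4671


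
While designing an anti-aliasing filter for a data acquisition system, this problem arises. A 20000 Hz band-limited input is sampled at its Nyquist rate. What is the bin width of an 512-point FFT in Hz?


Step 1 — Nyquist sampling rate:
fs = 2 * fmax = 2 * 20000 = 40000 Hz

Step 2 — DFT bin spacing:
df = fs / N = 40000 / 512 = 78.125 Hz

78.125 Hz


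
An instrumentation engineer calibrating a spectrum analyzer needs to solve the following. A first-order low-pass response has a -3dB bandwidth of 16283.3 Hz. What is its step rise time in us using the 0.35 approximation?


Rise time from bandwidth relationship:
tr = 0.35 / BW
   = 0.35 / 16283.3
   = 2.149441452e-05 s
   = 21.4944 us

21.4944 us


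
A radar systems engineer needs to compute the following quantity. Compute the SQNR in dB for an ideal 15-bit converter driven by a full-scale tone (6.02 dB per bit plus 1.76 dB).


Theoretical SNR for a full-scale sinusoid:
SNR = 6.02 * N + 1.76
    = 6.02 * 15 + 1.76
    = 90.3 + 1.76
    = 92.06 dB

92.06 dB


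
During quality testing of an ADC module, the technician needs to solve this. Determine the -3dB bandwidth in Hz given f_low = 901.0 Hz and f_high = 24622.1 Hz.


Bandwidth is the difference of -3dB frequencies:
BW = f_high - f_low
   = 24622.1 - 901.0
   = 23721.1 Hz

23721.1 Hz


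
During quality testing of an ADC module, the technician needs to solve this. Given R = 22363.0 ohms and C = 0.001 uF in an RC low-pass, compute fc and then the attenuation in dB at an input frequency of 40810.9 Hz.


Step 1 — cutoff frequency:
fc = 1 / (2*pi*R*C)
C = 0.001 uF = 1e-09 F
fc = 1 / (2*pi*22363.0*1e-09)
   = 7116.887 Hz

Step 2 — magnitude at f = 40810.9 Hz:
|H(f)| = 1 / sqrt(1 + (f/fc)^2)
f/fc = 40810.9 / 7116.887 = 5.734375
|H| = 1 / sqrt(1 + 32.883057) = 0.1717943
|H|_dB = 20*log10(0.1717943) = -15.3 dB

fc = 7116.887 Hz; |H(40810.9 Hz)| = -15.3 dB


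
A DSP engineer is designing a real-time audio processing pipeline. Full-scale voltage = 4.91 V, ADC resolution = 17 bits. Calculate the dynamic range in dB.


Dynamic range from full-scale to LSB:
V_min = V_max / 2^bits = 4.91 / 2^17
DR = 20 * log10(V_max / V_min)
   = 20 * log10(2^17)
   = 20 * 17 * log10(2)
   = 102.35 dB

102.35 dB


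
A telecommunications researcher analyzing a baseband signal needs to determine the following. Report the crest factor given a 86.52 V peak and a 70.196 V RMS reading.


Crest factor is the ratio of peak to RMS:
CF = V_peak / V_rms
   = 86.52 / 70.196
   = 1.2325

1.2325


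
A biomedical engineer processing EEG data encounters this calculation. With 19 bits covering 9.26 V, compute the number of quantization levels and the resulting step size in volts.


Step 1 — number of quantization levels:
L = 2^N = 2^19 = 524288

Step 2 — LSB step size:
delta = Vfs / L
      = 9.26 / 524288
      = 1.766e-05 V

Levels = 524288; step size = 1.766e-05 V


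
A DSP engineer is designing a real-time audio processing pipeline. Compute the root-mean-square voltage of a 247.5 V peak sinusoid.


RMS voltage for a sinusoidal waveform:
V_rms = V_peak / sqrt(2)
      = 247.5 / 1.414214
      = 175.009 V

175.009 V


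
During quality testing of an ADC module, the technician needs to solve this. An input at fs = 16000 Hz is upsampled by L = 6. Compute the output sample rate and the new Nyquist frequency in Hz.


Step 1 — output sample rate after interpolation by L:
fs_out = L * fs_in = 6 * 16000 = 96000 Hz

Step 2 — Nyquist frequency of the output stream:
f_Nyq = fs_out / 2 = 96000 / 2 = 48000.0 Hz

fs_out = 96000 Hz; f_Nyquist = 48000.0 Hz


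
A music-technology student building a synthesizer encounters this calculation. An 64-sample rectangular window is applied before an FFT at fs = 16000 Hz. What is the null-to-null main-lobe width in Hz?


Main lobe width for a rectangular window:
Width = 2 * fs / N
      = 2 * 16000 / 64
      = 32000 / 64
      = 500.0 Hz

500.0 Hz


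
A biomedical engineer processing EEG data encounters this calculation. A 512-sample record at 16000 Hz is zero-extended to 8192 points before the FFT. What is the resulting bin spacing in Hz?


Frequency resolution after zero-padding:
N_padded = 512 * 16 = 8192
df = fs / N_padded
   = 16000 / 8192
   = 1.9531 Hz

1.9531 Hz


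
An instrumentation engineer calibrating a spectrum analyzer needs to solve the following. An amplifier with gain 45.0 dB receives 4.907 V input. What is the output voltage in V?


Output voltage from dB gain:
V_out = V_in * 10^(gain_dB / 20)
      = 4.907 * 10^(45.0 / 20)
      = 4.907 * 177.827941
      = 872.6017 V

872.6017 V


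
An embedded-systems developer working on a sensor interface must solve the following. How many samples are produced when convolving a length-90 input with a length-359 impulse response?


Linear convolution output length:
L = N + M - 1
  = 90 + 359 - 1
  = 448 samples

448


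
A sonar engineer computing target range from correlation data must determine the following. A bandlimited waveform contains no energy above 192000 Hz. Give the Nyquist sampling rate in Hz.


The Nyquist rate is twice the maximum frequency component.
fs_min = 2 * fmax
      = 2 * 192000
      = 384000 Hz

384000


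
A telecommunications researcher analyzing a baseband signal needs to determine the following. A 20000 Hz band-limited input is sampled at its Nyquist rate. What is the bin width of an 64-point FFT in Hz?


Step 1 — Nyquist sampling rate:
fs = 2 * fmax = 2 * 20000 = 40000 Hz

Step 2 — DFT bin spacing:
df = fs / N = 40000 / 64 = 625.0 Hz

625.0 Hz


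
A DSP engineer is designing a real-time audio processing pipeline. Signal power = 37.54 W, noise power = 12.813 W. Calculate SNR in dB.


SNR in decibels:
SNR = 10 * log10(Ps / Pn)
    = 10 * log10(37.54 / 12.813)
    = 10 * log10(2.9298)
    = 10 * 0.4668
    = 4.67 dB

4.67 dB


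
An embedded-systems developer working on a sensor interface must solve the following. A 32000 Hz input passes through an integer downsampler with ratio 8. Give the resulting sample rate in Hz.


Decimation reduces the sample rate:
fs_out = fs_in / M
       = 32000 / 8
       = 4000.0 Hz

4000.0 Hz


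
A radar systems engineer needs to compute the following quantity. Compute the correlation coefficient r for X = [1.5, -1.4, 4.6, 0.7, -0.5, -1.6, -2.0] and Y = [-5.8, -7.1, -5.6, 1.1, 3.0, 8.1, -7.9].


Pearson correlation coefficient (population):
r = cov(X,Y) / (std(X) * std(Y))
Mean X = 0.1857, Mean Y = -2.0286
Cov(X,Y) = -2.824694
Std(X) = 2.15236, Std(Y) = 5.667379
r = -0.2316

-0.2316


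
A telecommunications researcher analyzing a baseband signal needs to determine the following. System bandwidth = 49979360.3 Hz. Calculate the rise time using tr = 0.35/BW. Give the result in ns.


Rise time from bandwidth relationship:
tr = 0.35 / BW
   = 0.35 / 49979360.3
   = 7.002890751e-09 s
   = 7.0029 ns

7.0029 ns


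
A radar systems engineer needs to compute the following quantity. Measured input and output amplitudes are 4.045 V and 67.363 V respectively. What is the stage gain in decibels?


Voltage gain in dB:
G = 20 * log10(Vout / Vin)
  = 20 * log10(67.363 / 4.045)
  = 20 * log10(16.653399)
  = 20 * 1.221503
  = 24.43 dB

24.43 dB


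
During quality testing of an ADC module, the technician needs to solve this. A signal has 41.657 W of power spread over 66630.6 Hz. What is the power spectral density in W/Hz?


Power spectral density:
PSD = P / BW
    = 41.657 / 66630.6
    = 0.00062519 W/Hz

0.00062519 W/Hz


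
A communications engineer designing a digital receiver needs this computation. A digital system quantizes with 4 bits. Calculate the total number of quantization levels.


Number of quantization levels = 2^N
= 2^4
= 16

16


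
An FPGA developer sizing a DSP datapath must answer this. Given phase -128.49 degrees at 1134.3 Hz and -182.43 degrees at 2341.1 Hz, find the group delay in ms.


Group delay from phase difference:
tau = -d(phi)/d(omega)
d(phi) = -53.94 deg = -0.941431 rad
d(omega) = 2*pi*(2341.1 - 1134.3) = 7582.548 rad/s
tau = -(-0.941431) / 7582.548
    = 0.1242 ms

0.1242 ms


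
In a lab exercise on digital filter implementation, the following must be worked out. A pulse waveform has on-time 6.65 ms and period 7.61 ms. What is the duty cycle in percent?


Duty cycle as a percentage:
DC = (t_on / T) * 100
   = (6.65 / 7.61) * 100
   = 0.87385 * 100
   = 87.39 %

87.39 %


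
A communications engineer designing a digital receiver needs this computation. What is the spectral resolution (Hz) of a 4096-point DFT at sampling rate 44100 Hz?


DFT frequency resolution:
df = fs / N
   = 44100 / 4096
   = 10.7666 Hz

10.7666 Hz


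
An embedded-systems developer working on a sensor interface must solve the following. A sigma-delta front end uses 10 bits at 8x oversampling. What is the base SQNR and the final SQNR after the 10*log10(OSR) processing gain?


Step 1 — baseline SQNR at Nyquist:
SQNR_base = 6.02*N + 1.76
          = 6.02*10 + 1.76
          = 61.96 dB

Step 2 — oversampling processing gain:
G = 10*log10(OSR) = 10*log10(8) = 9.03 dB

Step 3 — total:
SQNR_total = 61.96 + 9.03 = 70.99 dB

Base SQNR = 61.96 dB; oversampled SQNR = 70.99 dB


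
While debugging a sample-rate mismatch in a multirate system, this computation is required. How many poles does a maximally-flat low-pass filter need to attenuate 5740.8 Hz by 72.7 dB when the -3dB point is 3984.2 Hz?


Butterworth filter order formula:
n = log10(10^(A/10) - 1) / (2 * log10(f_stop/f_pass))
10^(72.7/10) - 1 = 18620870.3666
f_stop/f_pass = 5740.8 / 3984.2 = 1.4409
n = 22.9148 -> ceil = 23

23


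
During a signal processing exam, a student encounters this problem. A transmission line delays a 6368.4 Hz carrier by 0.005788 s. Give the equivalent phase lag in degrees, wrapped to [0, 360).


Phase shift from frequency and time delay:
phi = 360 * f * t_delay
    = 360 * 6368.4 * 0.005788
    = 13269.71 degrees
    mod 360 = 309.71 degrees

309.71 degrees


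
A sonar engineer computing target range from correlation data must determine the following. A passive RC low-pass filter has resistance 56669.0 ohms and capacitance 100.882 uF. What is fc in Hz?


Cutoff frequency of a first-order RC filter:
fc = 1 / (2 * pi * R * C)
C = 100.882 uF = 0.000100882 F
fc = 1 / (2 * pi * 56669.0 * 0.000100882)
   = 1 / 35.920229349704
   = 0.027839 Hz

0.027839 Hz


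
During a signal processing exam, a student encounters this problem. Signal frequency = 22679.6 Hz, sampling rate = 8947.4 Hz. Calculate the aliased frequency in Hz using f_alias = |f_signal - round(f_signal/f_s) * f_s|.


Compute the nearest integer multiple of fs to the signal:
n = round(22679.6 / 8947.4) = 3
f_alias = |22679.6 - 3 * 8947.4|
        = |22679.6 - 26842.2|
        = 4162.6 Hz

4162.6


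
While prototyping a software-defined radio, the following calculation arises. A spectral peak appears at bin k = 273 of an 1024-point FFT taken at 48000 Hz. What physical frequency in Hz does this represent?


Frequency of DFT bin k:
f_k = k * fs / N
    = 273 * 48000 / 1024
    = 13104000 / 1024
    = 12796.875 Hz

12796.875 Hz


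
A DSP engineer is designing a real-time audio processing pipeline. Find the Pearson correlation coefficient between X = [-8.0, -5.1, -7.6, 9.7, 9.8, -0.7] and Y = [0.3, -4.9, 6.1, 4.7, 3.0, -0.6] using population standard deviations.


Pearson correlation coefficient (population):
r = cov(X,Y) / (std(X) * std(Y))
Mean X = -0.3167, Mean Y = 1.4333
Cov(X,Y) = 9.060556
Std(X) = 7.503203, Std(Y) = 3.66136
r = 0.3298

0.3298


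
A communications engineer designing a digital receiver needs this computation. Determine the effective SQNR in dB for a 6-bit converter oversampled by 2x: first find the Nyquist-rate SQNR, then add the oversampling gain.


Step 1 — baseline SQNR at Nyquist:
SQNR_base = 6.02*N + 1.76
          = 6.02*6 + 1.76
          = 37.88 dB

Step 2 — oversampling processing gain:
G = 10*log10(OSR) = 10*log10(2) = 3.01 dB

Step 3 — total:
SQNR_total = 37.88 + 3.01 = 40.89 dB

Base SQNR = 37.88 dB; oversampled SQNR = 40.89 dB


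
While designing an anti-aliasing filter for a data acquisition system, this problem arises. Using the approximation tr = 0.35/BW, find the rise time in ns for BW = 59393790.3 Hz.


Rise time from bandwidth relationship:
tr = 0.35 / BW
   = 0.35 / 59393790.3
   = 5.892871935e-09 s
   = 5.8929 ns

5.8929 ns


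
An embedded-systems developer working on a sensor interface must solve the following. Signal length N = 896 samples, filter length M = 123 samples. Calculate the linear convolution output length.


Linear convolution output length:
L = N + M - 1
  = 896 + 123 - 1
  = 1018 samples

1018


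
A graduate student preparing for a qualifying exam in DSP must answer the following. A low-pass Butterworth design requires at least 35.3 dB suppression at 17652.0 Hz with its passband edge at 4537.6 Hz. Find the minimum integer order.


Butterworth filter order formula:
n = log10(10^(A/10) - 1) / (2 * log10(f_stop/f_pass))
10^(35.3/10) - 1 = 3387.4416
f_stop/f_pass = 17652.0 / 4537.6 = 3.8902
n = 2.9916 -> ceil = 3

3


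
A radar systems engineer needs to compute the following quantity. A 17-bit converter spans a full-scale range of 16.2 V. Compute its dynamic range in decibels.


Dynamic range from full-scale to LSB:
V_min = V_max / 2^bits = 16.2 / 2^17
DR = 20 * log10(V_max / V_min)
   = 20 * log10(2^17)
   = 20 * 17 * log10(2)
   = 102.35 dB

102.35 dB


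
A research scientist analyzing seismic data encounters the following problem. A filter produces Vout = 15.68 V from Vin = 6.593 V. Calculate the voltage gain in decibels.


Voltage gain in dB:
G = 20 * log10(Vout / Vin)
  = 20 * log10(15.68 / 6.593)
  = 20 * log10(2.37828)
  = 20 * 0.376263
  = 7.53 dB

7.53 dB


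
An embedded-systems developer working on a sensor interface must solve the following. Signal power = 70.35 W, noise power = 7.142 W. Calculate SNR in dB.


SNR in decibels:
SNR = 10 * log10(Ps / Pn)
    = 10 * log10(70.35 / 7.142)
    = 10 * log10(9.8502)
    = 10 * 0.9934
    = 9.93 dB

9.93 dB


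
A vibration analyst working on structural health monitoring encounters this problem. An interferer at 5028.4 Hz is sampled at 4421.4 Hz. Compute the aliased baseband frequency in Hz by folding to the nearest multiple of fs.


Compute the nearest integer multiple of fs to the signal:
n = round(5028.4 / 4421.4) = 1
f_alias = |5028.4 - 1 * 4421.4|
        = |5028.4 - 4421.4|
        = 607.0 Hz

607.0


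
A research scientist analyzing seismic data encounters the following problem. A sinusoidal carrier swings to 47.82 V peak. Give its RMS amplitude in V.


RMS voltage for a sinusoidal waveform:
V_rms = V_peak / sqrt(2)
      = 47.82 / 1.414214
      = 33.814 V

33.814 V


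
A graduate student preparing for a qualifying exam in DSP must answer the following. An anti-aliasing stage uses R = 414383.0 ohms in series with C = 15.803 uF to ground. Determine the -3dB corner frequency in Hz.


Cutoff frequency of a first-order RC filter:
fc = 1 / (2 * pi * R * C)
C = 15.803 uF = 1.5803e-05 F
fc = 1 / (2 * pi * 414383.0 * 1.5803e-05)
   = 1 / 41.145404734422
   = 0.024304 Hz

0.024304 Hz


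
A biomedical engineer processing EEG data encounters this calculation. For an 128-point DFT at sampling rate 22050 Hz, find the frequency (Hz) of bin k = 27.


Frequency of DFT bin k:
f_k = k * fs / N
    = 27 * 22050 / 128
    = 595350 / 128
    = 4651.172 Hz

4651.172 Hz


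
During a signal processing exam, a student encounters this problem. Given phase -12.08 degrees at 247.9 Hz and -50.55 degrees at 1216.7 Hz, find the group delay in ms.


Group delay from phase difference:
tau = -d(phi)/d(omega)
d(phi) = -38.47 deg = -0.671428 rad
d(omega) = 2*pi*(1216.7 - 247.9) = 6087.1499 rad/s
tau = -(-0.671428) / 6087.1499
    = 0.1103 ms

0.1103 ms


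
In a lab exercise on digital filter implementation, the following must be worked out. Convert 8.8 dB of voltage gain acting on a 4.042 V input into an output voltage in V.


Output voltage from dB gain:
V_out = V_in * 10^(gain_dB / 20)
      = 4.042 * 10^(8.8 / 20)
      = 4.042 * 2.754229
      = 11.1326 V

11.1326 V


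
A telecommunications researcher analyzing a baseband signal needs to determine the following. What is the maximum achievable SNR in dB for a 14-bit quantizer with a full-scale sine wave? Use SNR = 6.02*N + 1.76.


Theoretical SNR for a full-scale sinusoid:
SNR = 6.02 * N + 1.76
    = 6.02 * 14 + 1.76
    = 84.28 + 1.76
    = 86.04 dB

86.04 dB


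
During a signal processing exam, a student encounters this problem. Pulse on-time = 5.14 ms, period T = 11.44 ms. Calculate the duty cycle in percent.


Duty cycle as a percentage:
DC = (t_on / T) * 100
   = (5.14 / 11.44) * 100
   = 0.449301 * 100
   = 44.93 %

44.93 %


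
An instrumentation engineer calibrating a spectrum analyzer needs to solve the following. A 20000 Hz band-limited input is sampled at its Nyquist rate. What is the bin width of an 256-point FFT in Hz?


Step 1 — Nyquist sampling rate:
fs = 2 * fmax = 2 * 20000 = 40000 Hz

Step 2 — DFT bin spacing:
df = fs / N = 40000 / 256 = 156.25 Hz

156.25 Hz


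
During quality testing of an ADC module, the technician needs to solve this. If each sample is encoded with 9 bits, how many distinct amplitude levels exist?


Number of quantization levels = 2^N
= 2^9
= 512

512


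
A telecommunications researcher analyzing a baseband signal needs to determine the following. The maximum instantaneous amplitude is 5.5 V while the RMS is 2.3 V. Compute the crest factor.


Crest factor is the ratio of peak to RMS:
CF = V_peak / V_rms
   = 5.5 / 2.3
   = 2.3913

2.3913


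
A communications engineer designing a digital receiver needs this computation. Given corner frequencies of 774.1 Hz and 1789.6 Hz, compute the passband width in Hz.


Bandwidth is the difference of -3dB frequencies:
BW = f_high - f_low
   = 1789.6 - 774.1
   = 1015.5 Hz

1015.5 Hz


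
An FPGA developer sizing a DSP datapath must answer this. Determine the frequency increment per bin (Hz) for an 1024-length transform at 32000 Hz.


DFT frequency resolution:
df = fs / N
   = 32000 / 1024
   = 31.25 Hz

31.25 Hz


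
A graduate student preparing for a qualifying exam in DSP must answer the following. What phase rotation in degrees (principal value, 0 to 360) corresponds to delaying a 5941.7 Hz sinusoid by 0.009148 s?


Phase shift from frequency and time delay:
phi = 360 * f * t_delay
    = 360 * 5941.7 * 0.009148
    = 19567.68 degrees
    mod 360 = 127.68 degrees

127.68 degrees


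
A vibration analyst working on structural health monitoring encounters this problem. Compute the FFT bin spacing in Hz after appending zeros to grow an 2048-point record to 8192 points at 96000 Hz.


Frequency resolution after zero-padding:
N_padded = 2048 * 4 = 8192
df = fs / N_padded
   = 96000 / 8192
   = 11.7188 Hz

11.7188 Hz


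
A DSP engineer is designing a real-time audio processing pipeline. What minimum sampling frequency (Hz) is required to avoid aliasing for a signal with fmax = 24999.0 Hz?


The Nyquist rate is twice the maximum frequency component.
fs_min = 2 * fmax
      = 2 * 24999.0
      = 49998.0 Hz

49998.0


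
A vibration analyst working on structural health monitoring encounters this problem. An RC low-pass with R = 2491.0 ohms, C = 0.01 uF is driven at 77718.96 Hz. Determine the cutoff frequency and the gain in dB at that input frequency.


Step 1 — cutoff frequency:
fc = 1 / (2*pi*R*C)
C = 0.01 uF = 1e-08 F
fc = 1 / (2*pi*2491.0*1e-08)
   = 6389.199 Hz

Step 2 — magnitude at f = 77718.96 Hz:
|H(f)| = 1 / sqrt(1 + (f/fc)^2)
f/fc = 77718.96 / 6389.199 = 12.164116
|H| = 1 / sqrt(1 + 147.965718) = 0.0819326
|H|_dB = 20*log10(0.0819326) = -21.73 dB

fc = 6389.199 Hz; |H(77718.96 Hz)| = -21.73 dB
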